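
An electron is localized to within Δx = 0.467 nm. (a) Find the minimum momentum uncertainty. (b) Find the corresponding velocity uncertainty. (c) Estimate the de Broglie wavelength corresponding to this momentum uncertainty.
(a) Δp_min = 1.129 × 10^-25 kg·m/s
(b) Δv_min = 123.948 km/s
(c) λ_dB = 5.868 nm

Step-by-step:

(a) From the uncertainty principle:
Δp_min = ℏ/(2Δx) = (1.055e-34 J·s)/(2 × 4.670e-10 m) = 1.129e-25 kg·m/s

(b) The velocity uncertainty:
Δv = Δp/m = (1.129e-25 kg·m/s)/(9.109e-31 kg) = 1.239e+05 m/s = 123.948 km/s

(c) The de Broglie wavelength for this momentum:
λ = h/p = (6.626e-34 J·s)/(1.129e-25 kg·m/s) = 5.868e-09 m = 5.868 nm

Note: The de Broglie wavelength is comparable to the localization size, as expected from wave-particle duality.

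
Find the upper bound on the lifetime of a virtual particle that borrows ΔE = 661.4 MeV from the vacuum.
4.976 × 10^-25 s

Using the energy-time uncertainty principle:
ΔEΔt ≥ ℏ/2

For a virtual particle borrowing energy ΔE, the maximum lifetime is:
Δt_max = ℏ/(2ΔE)

Converting energy:
ΔE = 661.4 MeV = 1.060e-10 J

Δt_max = (1.055e-34 J·s) / (2 × 1.060e-10 J)
Δt_max = 4.976e-25 s = 4.976 × 10^-25 s

Virtual particles with higher borrowed energy exist for shorter times.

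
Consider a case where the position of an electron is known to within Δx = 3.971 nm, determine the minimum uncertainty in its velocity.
14.577 km/s

Using the Heisenberg uncertainty principle and Δp = mΔv:
ΔxΔp ≥ ℏ/2
Δx(mΔv) ≥ ℏ/2

The minimum uncertainty in velocity is:
Δv_min = ℏ/(2mΔx)
Δv_min = (1.055e-34 J·s) / (2 × 9.109e-31 kg × 3.971e-09 m)
Δv_min = 1.458e+04 m/s = 14.577 km/s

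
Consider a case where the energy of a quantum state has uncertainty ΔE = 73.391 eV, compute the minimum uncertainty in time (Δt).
4.484 as

Using the energy-time uncertainty principle:
ΔEΔt ≥ ℏ/2

The minimum uncertainty in time is:
Δt_min = ℏ/(2ΔE)
Δt_min = (1.055e-34 J·s) / (2 × 1.176e-17 J)
Δt_min = 4.484e-18 s = 4.484 as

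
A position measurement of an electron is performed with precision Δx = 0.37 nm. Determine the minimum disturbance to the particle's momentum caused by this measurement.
1.425 × 10^-25 kg·m/s

The uncertainty principle implies that measuring position disturbs momentum:
ΔxΔp ≥ ℏ/2

When we measure position with precision Δx, we necessarily introduce a momentum uncertainty:
Δp ≥ ℏ/(2Δx)
Δp_min = (1.055e-34 J·s) / (2 × 3.700e-10 m)
Δp_min = 1.425e-25 kg·m/s

The more precisely we measure position, the greater the momentum disturbance.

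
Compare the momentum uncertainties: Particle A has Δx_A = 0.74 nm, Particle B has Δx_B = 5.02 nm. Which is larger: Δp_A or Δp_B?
Particle A has the larger minimum momentum uncertainty, by a factor of 6.78.

For each particle, the minimum momentum uncertainty is Δp_min = ℏ/(2Δx):

Particle A: Δp_A = ℏ/(2×7.400e-10 m) = 7.125e-26 kg·m/s
Particle B: Δp_B = ℏ/(2×5.020e-09 m) = 1.050e-26 kg·m/s

Ratio: Δp_A/Δp_B = 6.78

Since Δp_min ∝ 1/Δx, the particle with smaller position uncertainty (A) has larger momentum uncertainty.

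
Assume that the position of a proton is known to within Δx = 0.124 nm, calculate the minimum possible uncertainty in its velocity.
254.230 m/s

Using the Heisenberg uncertainty principle and Δp = mΔv:
ΔxΔp ≥ ℏ/2
Δx(mΔv) ≥ ℏ/2

The minimum uncertainty in velocity is:
Δv_min = ℏ/(2mΔx)
Δv_min = (1.055e-34 J·s) / (2 × 1.673e-27 kg × 1.240e-10 m)
Δv_min = 2.542e+02 m/s = 254.230 m/s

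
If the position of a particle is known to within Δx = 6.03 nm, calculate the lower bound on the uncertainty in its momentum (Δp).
8.744 × 10^-27 kg·m/s

Using the Heisenberg uncertainty principle:
ΔxΔp ≥ ℏ/2

The minimum uncertainty in momentum is:
Δp_min = ℏ/(2Δx)
Δp_min = (1.055e-34 J·s) / (2 × 6.030e-09 m)
Δp_min = 8.744e-27 kg·m/s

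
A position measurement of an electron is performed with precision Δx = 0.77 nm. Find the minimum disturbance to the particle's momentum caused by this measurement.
6.848 × 10^-26 kg·m/s

The uncertainty principle implies that measuring position disturbs momentum:
ΔxΔp ≥ ℏ/2

When we measure position with precision Δx, we necessarily introduce a momentum uncertainty:
Δp ≥ ℏ/(2Δx)
Δp_min = (1.055e-34 J·s) / (2 × 7.700e-10 m)
Δp_min = 6.848e-26 kg·m/s

The more precisely we measure position, the greater the momentum disturbance.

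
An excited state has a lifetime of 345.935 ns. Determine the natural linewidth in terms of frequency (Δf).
230.036 kHz

Using the energy-time uncertainty principle and E = hf:
ΔEΔt ≥ ℏ/2
hΔf·Δt ≥ ℏ/2

The minimum frequency uncertainty is:
Δf = ℏ/(2hτ) = 1/(4πτ)
Δf = 1/(4π × 3.459e-07 s)
Δf = 2.300e+05 Hz = 230.036 kHz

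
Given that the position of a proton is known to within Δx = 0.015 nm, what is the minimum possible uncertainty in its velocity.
2.102 km/s

Using the Heisenberg uncertainty principle and Δp = mΔv:
ΔxΔp ≥ ℏ/2
Δx(mΔv) ≥ ℏ/2

The minimum uncertainty in velocity is:
Δv_min = ℏ/(2mΔx)
Δv_min = (1.055e-34 J·s) / (2 × 1.673e-27 kg × 1.500e-11 m)
Δv_min = 2.102e+03 m/s = 2.102 km/s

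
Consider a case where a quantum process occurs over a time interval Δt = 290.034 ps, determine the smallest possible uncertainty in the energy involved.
1.135 μeV

Using the energy-time uncertainty principle:
ΔEΔt ≥ ℏ/2

The minimum uncertainty in energy is:
ΔE_min = ℏ/(2Δt)
ΔE_min = (1.055e-34 J·s) / (2 × 2.900e-10 s)
ΔE_min = 1.818e-25 J = 1.135 μeV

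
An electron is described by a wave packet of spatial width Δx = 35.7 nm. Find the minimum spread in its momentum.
1.477 × 10^-27 kg·m/s

For a wave packet, the spatial width Δx and momentum spread Δp are related by the uncertainty principle:
ΔxΔp ≥ ℏ/2

The minimum momentum spread is:
Δp_min = ℏ/(2Δx)
Δp_min = (1.055e-34 J·s) / (2 × 3.570e-08 m)
Δp_min = 1.477e-27 kg·m/s

A wave packet cannot have both a well-defined position and well-defined momentum.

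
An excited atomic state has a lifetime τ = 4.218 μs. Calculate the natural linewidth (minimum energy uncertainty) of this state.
78.024 peV

Using the energy-time uncertainty principle:
ΔEΔt ≥ ℏ/2

The lifetime τ represents the time uncertainty Δt.
The natural linewidth (minimum energy uncertainty) is:

ΔE = ℏ/(2τ)
ΔE = (1.055e-34 J·s) / (2 × 4.218e-06 s)
ΔE = 1.250e-29 J = 78.024 peV

This natural linewidth limits the precision of spectroscopic measurements.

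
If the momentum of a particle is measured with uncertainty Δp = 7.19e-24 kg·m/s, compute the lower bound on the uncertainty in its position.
7.334 pm

Using the Heisenberg uncertainty principle:
ΔxΔp ≥ ℏ/2

The minimum uncertainty in position is:
Δx_min = ℏ/(2Δp)
Δx_min = (1.055e-34 J·s) / (2 × 7.190e-24 kg·m/s)
Δx_min = 7.334e-12 m = 7.334 pm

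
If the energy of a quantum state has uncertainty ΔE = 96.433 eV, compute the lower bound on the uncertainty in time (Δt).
3.413 as

Using the energy-time uncertainty principle:
ΔEΔt ≥ ℏ/2

The minimum uncertainty in time is:
Δt_min = ℏ/(2ΔE)
Δt_min = (1.055e-34 J·s) / (2 × 1.545e-17 J)
Δt_min = 3.413e-18 s = 3.413 as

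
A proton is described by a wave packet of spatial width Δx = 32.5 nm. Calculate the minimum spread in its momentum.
1.622 × 10^-27 kg·m/s

For a wave packet, the spatial width Δx and momentum spread Δp are related by the uncertainty principle:
ΔxΔp ≥ ℏ/2

The minimum momentum spread is:
Δp_min = ℏ/(2Δx)
Δp_min = (1.055e-34 J·s) / (2 × 3.250e-08 m)
Δp_min = 1.622e-27 kg·m/s

A wave packet cannot have both a well-defined position and well-defined momentum.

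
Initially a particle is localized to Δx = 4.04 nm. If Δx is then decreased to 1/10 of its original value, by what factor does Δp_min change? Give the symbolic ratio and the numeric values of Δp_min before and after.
Original Δp_min = 1.305 × 10^-26 kg·m/s; new Δp'_min = 1.305 × 10^-25 kg·m/s; ratio Δp'_min/Δp_min = 10.

From the uncertainty principle ΔxΔp ≥ ℏ/2, the minimum momentum uncertainty is Δp_min = ℏ/(2Δx).

Original (Δx = 4.04 nm = 4.040e-09 m):
Δp_min = (1.055e-34 J·s)/(2 × 4.040e-09 m) = 1.305e-26 kg·m/s

When Δx → (1/10)Δx:
Δp'_min = ℏ/(2 × (1/10)Δx) = 10 × ℏ/(2Δx) = 10 × Δp_min
Δp'_min = 10 × 1.305e-26 kg·m/s = 1.305e-25 kg·m/s

Since Δp_min ∝ 1/Δx, when Δx is decreased to 1/10 of its original value, Δp_min increases to 10 times its original value.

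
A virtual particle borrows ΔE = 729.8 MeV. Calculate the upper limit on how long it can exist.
4.510 × 10^-25 s

Using the energy-time uncertainty principle:
ΔEΔt ≥ ℏ/2

For a virtual particle borrowing energy ΔE, the maximum lifetime is:
Δt_max = ℏ/(2ΔE)

Converting energy:
ΔE = 729.8 MeV = 1.169e-10 J

Δt_max = (1.055e-34 J·s) / (2 × 1.169e-10 J)
Δt_max = 4.510e-25 s = 4.510 × 10^-25 s

Virtual particles with higher borrowed energy exist for shorter times.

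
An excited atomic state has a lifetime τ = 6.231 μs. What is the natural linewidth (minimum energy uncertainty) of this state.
52.818 peV

Using the energy-time uncertainty principle:
ΔEΔt ≥ ℏ/2

The lifetime τ represents the time uncertainty Δt.
The natural linewidth (minimum energy uncertainty) is:

ΔE = ℏ/(2τ)
ΔE = (1.055e-34 J·s) / (2 × 6.231e-06 s)
ΔE = 8.462e-30 J = 52.818 peV

This natural linewidth limits the precision of spectroscopic measurements.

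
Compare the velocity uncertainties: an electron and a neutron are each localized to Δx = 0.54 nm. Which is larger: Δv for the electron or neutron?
The electron has the larger minimum velocity uncertainty, by a ratio of 1838.7.

For both particles, Δp_min = ℏ/(2Δx) = 9.765e-26 kg·m/s (same for both).

The velocity uncertainty is Δv = Δp/m:
- electron: Δv = 9.765e-26 / 9.109e-31 = 1.072e+05 m/s = 107.192 km/s
- neutron: Δv = 9.765e-26 / 1.675e-27 = 5.830e+01 m/s = 58.298 m/s

Ratio: 1.072e+05 / 5.830e+01 = 1838.7

The lighter particle has larger velocity uncertainty because Δv ∝ 1/m.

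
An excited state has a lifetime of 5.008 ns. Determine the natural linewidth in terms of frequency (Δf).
15.890 MHz

Using the energy-time uncertainty principle and E = hf:
ΔEΔt ≥ ℏ/2
hΔf·Δt ≥ ℏ/2

The minimum frequency uncertainty is:
Δf = ℏ/(2hτ) = 1/(4πτ)
Δf = 1/(4π × 5.008e-09 s)
Δf = 1.589e+07 Hz = 15.890 MHz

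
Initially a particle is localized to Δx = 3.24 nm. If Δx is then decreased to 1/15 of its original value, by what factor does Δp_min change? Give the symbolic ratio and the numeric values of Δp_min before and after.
Original Δp_min = 1.627 × 10^-26 kg·m/s; new Δp'_min = 2.441 × 10^-25 kg·m/s; ratio Δp'_min/Δp_min = 15.

From the uncertainty principle ΔxΔp ≥ ℏ/2, the minimum momentum uncertainty is Δp_min = ℏ/(2Δx).

Original (Δx = 3.24 nm = 3.240e-09 m):
Δp_min = (1.055e-34 J·s)/(2 × 3.240e-09 m) = 1.627e-26 kg·m/s

When Δx → (1/15)Δx:
Δp'_min = ℏ/(2 × (1/15)Δx) = 15 × ℏ/(2Δx) = 15 × Δp_min
Δp'_min = 15 × 1.627e-26 kg·m/s = 2.441e-25 kg·m/s

Since Δp_min ∝ 1/Δx, when Δx is decreased to 1/15 of its original value, Δp_min increases to 15 times its original value.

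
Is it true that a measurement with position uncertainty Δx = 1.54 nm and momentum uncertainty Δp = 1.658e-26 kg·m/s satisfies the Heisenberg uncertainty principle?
No, it violates the uncertainty principle (impossible measurement).

Calculate the product ΔxΔp:
ΔxΔp = (1.540e-09 m) × (1.658e-26 kg·m/s)
ΔxΔp = 2.553e-35 J·s

Compare to the minimum allowed value ℏ/2:
ℏ/2 = 5.273e-35 J·s

Since ΔxΔp = 2.553e-35 J·s < 5.273e-35 J·s = ℏ/2,
the measurement violates the uncertainty principle.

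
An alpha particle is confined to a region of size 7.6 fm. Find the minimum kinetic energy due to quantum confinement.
22.607 keV

Using the uncertainty principle:

1. Position uncertainty: Δx ≈ 7.600e-15 m
2. Minimum momentum uncertainty: Δp = ℏ/(2Δx) = 6.938e-21 kg·m/s
3. Minimum kinetic energy:
   KE = (Δp)²/(2m) = (6.938e-21)²/(2 × 6.645e-27 kg)
   KE = 3.622e-15 J = 22.607 keV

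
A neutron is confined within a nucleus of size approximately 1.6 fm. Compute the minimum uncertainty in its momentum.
3.296 × 10^-20 kg·m/s

Using the Heisenberg uncertainty principle:
ΔxΔp ≥ ℏ/2

With Δx ≈ L = 1.600e-15 m (the confinement size):
Δp_min = ℏ/(2Δx)
Δp_min = (1.055e-34 J·s) / (2 × 1.600e-15 m)
Δp_min = 3.296e-20 kg·m/s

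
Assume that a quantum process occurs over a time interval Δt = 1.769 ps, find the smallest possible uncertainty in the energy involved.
186.041 μeV

Using the energy-time uncertainty principle:
ΔEΔt ≥ ℏ/2

The minimum uncertainty in energy is:
ΔE_min = ℏ/(2Δt)
ΔE_min = (1.055e-34 J·s) / (2 × 1.769e-12 s)
ΔE_min = 2.981e-23 J = 186.041 μeV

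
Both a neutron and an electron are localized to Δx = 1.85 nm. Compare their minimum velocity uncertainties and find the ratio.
The electron has the larger minimum velocity uncertainty, by a ratio of 1838.7.

For both particles, Δp_min = ℏ/(2Δx) = 2.850e-26 kg·m/s (same for both).

The velocity uncertainty is Δv = Δp/m:
- neutron: Δv = 2.850e-26 / 1.675e-27 = 1.702e+01 m/s = 17.017 m/s
- electron: Δv = 2.850e-26 / 9.109e-31 = 3.129e+04 m/s = 31.289 km/s

Ratio: 3.129e+04 / 1.702e+01 = 1838.7

The lighter particle has larger velocity uncertainty because Δv ∝ 1/m.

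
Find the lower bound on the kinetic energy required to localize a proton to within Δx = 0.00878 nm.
67.292 meV

Localizing a particle requires giving it sufficient momentum uncertainty:

1. From uncertainty principle: Δp ≥ ℏ/(2Δx)
   Δp_min = (1.055e-34 J·s) / (2 × 8.780e-12 m)
   Δp_min = 6.006e-24 kg·m/s

2. This momentum uncertainty corresponds to kinetic energy:
   KE ≈ (Δp)²/(2m) = (6.006e-24)²/(2 × 1.673e-27 kg)
   KE = 1.078e-20 J = 67.292 meV

Tighter localization requires more energy.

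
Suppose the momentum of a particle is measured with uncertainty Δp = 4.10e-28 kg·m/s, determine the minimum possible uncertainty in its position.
128.606 nm

Using the Heisenberg uncertainty principle:
ΔxΔp ≥ ℏ/2

The minimum uncertainty in position is:
Δx_min = ℏ/(2Δp)
Δx_min = (1.055e-34 J·s) / (2 × 4.100e-28 kg·m/s)
Δx_min = 1.286e-07 m = 128.606 nm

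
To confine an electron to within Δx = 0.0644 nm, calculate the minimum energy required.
2.297 eV

Localizing a particle requires giving it sufficient momentum uncertainty:

1. From uncertainty principle: Δp ≥ ℏ/(2Δx)
   Δp_min = (1.055e-34 J·s) / (2 × 6.440e-11 m)
   Δp_min = 8.188e-25 kg·m/s

2. This momentum uncertainty corresponds to kinetic energy:
   KE ≈ (Δp)²/(2m) = (8.188e-25)²/(2 × 9.109e-31 kg)
   KE = 3.680e-19 J = 2.297 eV

Tighter localization requires more energy.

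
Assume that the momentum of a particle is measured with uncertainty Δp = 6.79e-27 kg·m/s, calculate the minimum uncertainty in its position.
7.766 nm

Using the Heisenberg uncertainty principle:
ΔxΔp ≥ ℏ/2

The minimum uncertainty in position is:
Δx_min = ℏ/(2Δp)
Δx_min = (1.055e-34 J·s) / (2 × 6.790e-27 kg·m/s)
Δx_min = 7.766e-09 m = 7.766 nm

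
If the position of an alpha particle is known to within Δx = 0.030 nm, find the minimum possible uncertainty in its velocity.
264.516 m/s

Using the Heisenberg uncertainty principle and Δp = mΔv:
ΔxΔp ≥ ℏ/2
Δx(mΔv) ≥ ℏ/2

The minimum uncertainty in velocity is:
Δv_min = ℏ/(2mΔx)
Δv_min = (1.055e-34 J·s) / (2 × 6.645e-27 kg × 3.000e-11 m)
Δv_min = 2.645e+02 m/s = 264.516 m/s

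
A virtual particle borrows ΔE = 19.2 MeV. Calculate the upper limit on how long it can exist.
17.141 ys

Using the energy-time uncertainty principle:
ΔEΔt ≥ ℏ/2

For a virtual particle borrowing energy ΔE, the maximum lifetime is:
Δt_max = ℏ/(2ΔE)

Converting energy:
ΔE = 19.2 MeV = 3.076e-12 J

Δt_max = (1.055e-34 J·s) / (2 × 3.076e-12 J)
Δt_max = 1.714e-23 s = 17.141 ys

Virtual particles with higher borrowed energy exist for shorter times.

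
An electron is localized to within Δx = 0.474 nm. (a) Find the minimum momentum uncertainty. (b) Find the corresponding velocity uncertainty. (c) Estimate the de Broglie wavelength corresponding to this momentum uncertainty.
(a) Δp_min = 1.112 × 10^-25 kg·m/s
(b) Δv_min = 122.118 km/s
(c) λ_dB = 5.956 nm

Step-by-step:

(a) From the uncertainty principle:
Δp_min = ℏ/(2Δx) = (1.055e-34 J·s)/(2 × 4.740e-10 m) = 1.112e-25 kg·m/s

(b) The velocity uncertainty:
Δv = Δp/m = (1.112e-25 kg·m/s)/(9.109e-31 kg) = 1.221e+05 m/s = 122.118 km/s

(c) The de Broglie wavelength for this momentum:
λ = h/p = (6.626e-34 J·s)/(1.112e-25 kg·m/s) = 5.956e-09 m = 5.956 nm

Note: The de Broglie wavelength is comparable to the localization size, as expected from wave-particle duality.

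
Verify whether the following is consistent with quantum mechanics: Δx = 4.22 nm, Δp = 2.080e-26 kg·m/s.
Yes, it satisfies the uncertainty principle.

Calculate the product ΔxΔp:
ΔxΔp = (4.220e-09 m) × (2.080e-26 kg·m/s)
ΔxΔp = 8.778e-35 J·s

Compare to the minimum allowed value ℏ/2:
ℏ/2 = 5.273e-35 J·s

Since ΔxΔp = 8.778e-35 J·s ≥ 5.273e-35 J·s = ℏ/2,
the measurement satisfies the uncertainty principle.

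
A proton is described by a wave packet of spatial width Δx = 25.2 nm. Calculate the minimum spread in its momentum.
2.092 × 10^-27 kg·m/s

For a wave packet, the spatial width Δx and momentum spread Δp are related by the uncertainty principle:
ΔxΔp ≥ ℏ/2

The minimum momentum spread is:
Δp_min = ℏ/(2Δx)
Δp_min = (1.055e-34 J·s) / (2 × 2.520e-08 m)
Δp_min = 2.092e-27 kg·m/s

A wave packet cannot have both a well-defined position and well-defined momentum.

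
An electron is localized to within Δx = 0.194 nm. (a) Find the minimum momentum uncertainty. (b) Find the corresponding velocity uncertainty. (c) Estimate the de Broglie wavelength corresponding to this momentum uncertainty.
(a) Δp_min = 2.718 × 10^-25 kg·m/s
(b) Δv_min = 298.370 km/s
(c) λ_dB = 2.438 nm

Step-by-step:

(a) From the uncertainty principle:
Δp_min = ℏ/(2Δx) = (1.055e-34 J·s)/(2 × 1.940e-10 m) = 2.718e-25 kg·m/s

(b) The velocity uncertainty:
Δv = Δp/m = (2.718e-25 kg·m/s)/(9.109e-31 kg) = 2.984e+05 m/s = 298.370 km/s

(c) The de Broglie wavelength for this momentum:
λ = h/p = (6.626e-34 J·s)/(2.718e-25 kg·m/s) = 2.438e-09 m = 2.438 nm

Note: The de Broglie wavelength is comparable to the localization size, as expected from wave-particle duality.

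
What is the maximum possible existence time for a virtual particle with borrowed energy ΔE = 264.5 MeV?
1.244 ys

Using the energy-time uncertainty principle:
ΔEΔt ≥ ℏ/2

For a virtual particle borrowing energy ΔE, the maximum lifetime is:
Δt_max = ℏ/(2ΔE)

Converting energy:
ΔE = 264.5 MeV = 4.238e-11 J

Δt_max = (1.055e-34 J·s) / (2 × 4.238e-11 J)
Δt_max = 1.244e-24 s = 1.244 ys

Virtual particles with higher borrowed energy exist for shorter times.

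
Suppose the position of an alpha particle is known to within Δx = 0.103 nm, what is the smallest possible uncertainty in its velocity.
77.044 m/s

Using the Heisenberg uncertainty principle and Δp = mΔv:
ΔxΔp ≥ ℏ/2
Δx(mΔv) ≥ ℏ/2

The minimum uncertainty in velocity is:
Δv_min = ℏ/(2mΔx)
Δv_min = (1.055e-34 J·s) / (2 × 6.645e-27 kg × 1.030e-10 m)
Δv_min = 7.704e+01 m/s = 77.044 m/s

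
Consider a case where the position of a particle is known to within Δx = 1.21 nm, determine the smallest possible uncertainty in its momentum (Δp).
4.358 × 10^-26 kg·m/s

Using the Heisenberg uncertainty principle:
ΔxΔp ≥ ℏ/2

The minimum uncertainty in momentum is:
Δp_min = ℏ/(2Δx)
Δp_min = (1.055e-34 J·s) / (2 × 1.210e-09 m)
Δp_min = 4.358e-26 kg·m/s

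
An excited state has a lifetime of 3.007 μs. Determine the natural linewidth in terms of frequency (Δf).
26.464 kHz

Using the energy-time uncertainty principle and E = hf:
ΔEΔt ≥ ℏ/2
hΔf·Δt ≥ ℏ/2

The minimum frequency uncertainty is:
Δf = ℏ/(2hτ) = 1/(4πτ)
Δf = 1/(4π × 3.007e-06 s)
Δf = 2.646e+04 Hz = 26.464 kHz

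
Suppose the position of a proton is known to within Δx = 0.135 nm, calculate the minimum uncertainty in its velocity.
233.515 m/s

Using the Heisenberg uncertainty principle and Δp = mΔv:
ΔxΔp ≥ ℏ/2
Δx(mΔv) ≥ ℏ/2

The minimum uncertainty in velocity is:
Δv_min = ℏ/(2mΔx)
Δv_min = (1.055e-34 J·s) / (2 × 1.673e-27 kg × 1.350e-10 m)
Δv_min = 2.335e+02 m/s = 233.515 m/s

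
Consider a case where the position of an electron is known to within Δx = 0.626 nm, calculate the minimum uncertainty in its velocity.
92.466 km/s

Using the Heisenberg uncertainty principle and Δp = mΔv:
ΔxΔp ≥ ℏ/2
Δx(mΔv) ≥ ℏ/2

The minimum uncertainty in velocity is:
Δv_min = ℏ/(2mΔx)
Δv_min = (1.055e-34 J·s) / (2 × 9.109e-31 kg × 6.260e-10 m)
Δv_min = 9.247e+04 m/s = 92.466 km/s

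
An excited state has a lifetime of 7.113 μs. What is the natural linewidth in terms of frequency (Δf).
11.188 kHz

Using the energy-time uncertainty principle and E = hf:
ΔEΔt ≥ ℏ/2
hΔf·Δt ≥ ℏ/2

The minimum frequency uncertainty is:
Δf = ℏ/(2hτ) = 1/(4πτ)
Δf = 1/(4π × 7.113e-06 s)
Δf = 1.119e+04 Hz = 11.188 kHz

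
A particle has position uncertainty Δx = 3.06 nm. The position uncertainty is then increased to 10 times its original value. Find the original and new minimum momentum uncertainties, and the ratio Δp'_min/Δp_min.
Original Δp_min = 1.723 × 10^-26 kg·m/s; new Δp'_min = 1.723 × 10^-27 kg·m/s; ratio Δp'_min/Δp_min = 1/10.

From the uncertainty principle ΔxΔp ≥ ℏ/2, the minimum momentum uncertainty is Δp_min = ℏ/(2Δx).

Original (Δx = 3.06 nm = 3.060e-09 m):
Δp_min = (1.055e-34 J·s)/(2 × 3.060e-09 m) = 1.723e-26 kg·m/s

When Δx → 10Δx:
Δp'_min = ℏ/(2 × 10Δx) = (1/10) × ℏ/(2Δx) = (1/10) × Δp_min
Δp'_min = 1/10 × 1.723e-26 kg·m/s = 1.723e-27 kg·m/s

Since Δp_min ∝ 1/Δx, when Δx is increased to 10 times its original value, Δp_min decreases to 1/10 of its original value.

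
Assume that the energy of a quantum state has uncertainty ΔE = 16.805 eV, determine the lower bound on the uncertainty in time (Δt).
19.584 as

Using the energy-time uncertainty principle:
ΔEΔt ≥ ℏ/2

The minimum uncertainty in time is:
Δt_min = ℏ/(2ΔE)
Δt_min = (1.055e-34 J·s) / (2 × 2.692e-18 J)
Δt_min = 1.958e-17 s = 19.584 as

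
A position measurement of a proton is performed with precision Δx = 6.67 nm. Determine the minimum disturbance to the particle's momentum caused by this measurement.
7.905 × 10^-27 kg·m/s

The uncertainty principle implies that measuring position disturbs momentum:
ΔxΔp ≥ ℏ/2

When we measure position with precision Δx, we necessarily introduce a momentum uncertainty:
Δp ≥ ℏ/(2Δx)
Δp_min = (1.055e-34 J·s) / (2 × 6.670e-09 m)
Δp_min = 7.905e-27 kg·m/s

The more precisely we measure position, the greater the momentum disturbance.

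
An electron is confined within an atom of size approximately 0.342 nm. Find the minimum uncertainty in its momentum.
1.542 × 10^-25 kg·m/s

Using the Heisenberg uncertainty principle:
ΔxΔp ≥ ℏ/2

With Δx ≈ L = 3.420e-10 m (the confinement size):
Δp_min = ℏ/(2Δx)
Δp_min = (1.055e-34 J·s) / (2 × 3.420e-10 m)
Δp_min = 1.542e-25 kg·m/s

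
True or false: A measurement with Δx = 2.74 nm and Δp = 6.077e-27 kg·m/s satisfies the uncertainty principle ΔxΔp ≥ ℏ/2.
No, it violates the uncertainty principle (impossible measurement).

Calculate the product ΔxΔp:
ΔxΔp = (2.740e-09 m) × (6.077e-27 kg·m/s)
ΔxΔp = 1.665e-35 J·s

Compare to the minimum allowed value ℏ/2:
ℏ/2 = 5.273e-35 J·s

Since ΔxΔp = 1.665e-35 J·s < 5.273e-35 J·s = ℏ/2,
the measurement violates the uncertainty principle.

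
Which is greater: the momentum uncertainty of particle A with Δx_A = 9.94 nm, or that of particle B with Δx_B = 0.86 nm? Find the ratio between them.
Particle B has the larger minimum momentum uncertainty, by a factor of 11.56.

For each particle, the minimum momentum uncertainty is Δp_min = ℏ/(2Δx):

Particle A: Δp_A = ℏ/(2×9.940e-09 m) = 5.305e-27 kg·m/s
Particle B: Δp_B = ℏ/(2×8.600e-10 m) = 6.131e-26 kg·m/s

Ratio: Δp_B/Δp_A = 11.56

Since Δp_min ∝ 1/Δx, the particle with smaller position uncertainty (B) has larger momentum uncertainty.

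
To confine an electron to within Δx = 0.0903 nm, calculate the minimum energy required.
1.168 eV

Localizing a particle requires giving it sufficient momentum uncertainty:

1. From uncertainty principle: Δp ≥ ℏ/(2Δx)
   Δp_min = (1.055e-34 J·s) / (2 × 9.030e-11 m)
   Δp_min = 5.839e-25 kg·m/s

2. This momentum uncertainty corresponds to kinetic energy:
   KE ≈ (Δp)²/(2m) = (5.839e-25)²/(2 × 9.109e-31 kg)
   KE = 1.872e-19 J = 1.168 eV

Tighter localization requires more energy.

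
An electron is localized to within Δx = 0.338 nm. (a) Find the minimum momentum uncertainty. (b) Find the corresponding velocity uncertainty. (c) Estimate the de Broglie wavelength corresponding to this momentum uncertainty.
(a) Δp_min = 1.560 × 10^-25 kg·m/s
(b) Δv_min = 171.254 km/s
(c) λ_dB = 4.247 nm

Step-by-step:

(a) From the uncertainty principle:
Δp_min = ℏ/(2Δx) = (1.055e-34 J·s)/(2 × 3.380e-10 m) = 1.560e-25 kg·m/s

(b) The velocity uncertainty:
Δv = Δp/m = (1.560e-25 kg·m/s)/(9.109e-31 kg) = 1.713e+05 m/s = 171.254 km/s

(c) The de Broglie wavelength for this momentum:
λ = h/p = (6.626e-34 J·s)/(1.560e-25 kg·m/s) = 4.247e-09 m = 4.247 nm

Note: The de Broglie wavelength is comparable to the localization size, as expected from wave-particle duality.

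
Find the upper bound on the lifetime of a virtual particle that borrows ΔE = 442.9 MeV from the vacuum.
7.431 × 10^-25 s

Using the energy-time uncertainty principle:
ΔEΔt ≥ ℏ/2

For a virtual particle borrowing energy ΔE, the maximum lifetime is:
Δt_max = ℏ/(2ΔE)

Converting energy:
ΔE = 442.9 MeV = 7.096e-11 J

Δt_max = (1.055e-34 J·s) / (2 × 7.096e-11 J)
Δt_max = 7.431e-25 s = 7.431 × 10^-25 s

Virtual particles with higher borrowed energy exist for shorter times.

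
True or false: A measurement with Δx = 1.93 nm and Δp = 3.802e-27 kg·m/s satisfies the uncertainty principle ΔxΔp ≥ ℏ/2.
No, it violates the uncertainty principle (impossible measurement).

Calculate the product ΔxΔp:
ΔxΔp = (1.930e-09 m) × (3.802e-27 kg·m/s)
ΔxΔp = 7.338e-36 J·s

Compare to the minimum allowed value ℏ/2:
ℏ/2 = 5.273e-35 J·s

Since ΔxΔp = 7.338e-36 J·s < 5.273e-35 J·s = ℏ/2,
the measurement violates the uncertainty principle.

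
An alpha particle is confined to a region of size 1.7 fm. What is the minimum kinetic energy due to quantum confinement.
451.837 keV

Using the uncertainty principle:

1. Position uncertainty: Δx ≈ 1.700e-15 m
2. Minimum momentum uncertainty: Δp = ℏ/(2Δx) = 3.102e-20 kg·m/s
3. Minimum kinetic energy:
   KE = (Δp)²/(2m) = (3.102e-20)²/(2 × 6.645e-27 kg)
   KE = 7.239e-14 J = 451.837 keV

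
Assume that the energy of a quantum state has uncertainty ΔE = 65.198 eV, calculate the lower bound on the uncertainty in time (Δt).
5.048 as

Using the energy-time uncertainty principle:
ΔEΔt ≥ ℏ/2

The minimum uncertainty in time is:
Δt_min = ℏ/(2ΔE)
Δt_min = (1.055e-34 J·s) / (2 × 1.045e-17 J)
Δt_min = 5.048e-18 s = 5.048 as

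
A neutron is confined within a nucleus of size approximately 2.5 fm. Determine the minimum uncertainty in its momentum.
2.109 × 10^-20 kg·m/s

Using the Heisenberg uncertainty principle:
ΔxΔp ≥ ℏ/2

With Δx ≈ L = 2.500e-15 m (the confinement size):
Δp_min = ℏ/(2Δx)
Δp_min = (1.055e-34 J·s) / (2 × 2.500e-15 m)
Δp_min = 2.109e-20 kg·m/s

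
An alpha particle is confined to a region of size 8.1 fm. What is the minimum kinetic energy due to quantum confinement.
19.903 keV

Using the uncertainty principle:

1. Position uncertainty: Δx ≈ 8.100e-15 m
2. Minimum momentum uncertainty: Δp = ℏ/(2Δx) = 6.510e-21 kg·m/s
3. Minimum kinetic energy:
   KE = (Δp)²/(2m) = (6.510e-21)²/(2 × 6.645e-27 kg)
   KE = 3.189e-15 J = 19.903 keV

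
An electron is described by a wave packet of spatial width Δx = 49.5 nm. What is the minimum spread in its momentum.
1.065 × 10^-27 kg·m/s

For a wave packet, the spatial width Δx and momentum spread Δp are related by the uncertainty principle:
ΔxΔp ≥ ℏ/2

The minimum momentum spread is:
Δp_min = ℏ/(2Δx)
Δp_min = (1.055e-34 J·s) / (2 × 4.950e-08 m)
Δp_min = 1.065e-27 kg·m/s

A wave packet cannot have both a well-defined position and well-defined momentum.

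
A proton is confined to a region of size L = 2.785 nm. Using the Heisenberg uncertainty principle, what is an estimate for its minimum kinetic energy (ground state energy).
668.812 neV

Using the uncertainty principle to estimate ground state energy:

1. The position uncertainty is approximately the confinement size:
   Δx ≈ L = 2.785e-09 m

2. From ΔxΔp ≥ ℏ/2, the minimum momentum uncertainty is:
   Δp ≈ ℏ/(2L) = 1.893e-26 kg·m/s

3. The kinetic energy is approximately:
   KE ≈ (Δp)²/(2m) = (1.893e-26)²/(2 × 1.673e-27 kg)
   KE ≈ 1.072e-25 J = 668.812 neV

This is an order-of-magnitude estimate of the ground state energy.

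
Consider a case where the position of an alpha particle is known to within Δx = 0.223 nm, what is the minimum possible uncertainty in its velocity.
35.585 m/s

Using the Heisenberg uncertainty principle and Δp = mΔv:
ΔxΔp ≥ ℏ/2
Δx(mΔv) ≥ ℏ/2

The minimum uncertainty in velocity is:
Δv_min = ℏ/(2mΔx)
Δv_min = (1.055e-34 J·s) / (2 × 6.645e-27 kg × 2.230e-10 m)
Δv_min = 3.559e+01 m/s = 35.585 m/s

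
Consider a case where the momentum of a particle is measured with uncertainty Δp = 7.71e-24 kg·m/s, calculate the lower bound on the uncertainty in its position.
6.839 pm

Using the Heisenberg uncertainty principle:
ΔxΔp ≥ ℏ/2

The minimum uncertainty in position is:
Δx_min = ℏ/(2Δp)
Δx_min = (1.055e-34 J·s) / (2 × 7.710e-24 kg·m/s)
Δx_min = 6.839e-12 m = 6.839 pm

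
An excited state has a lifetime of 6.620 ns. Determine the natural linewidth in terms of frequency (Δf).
12.021 MHz

Using the energy-time uncertainty principle and E = hf:
ΔEΔt ≥ ℏ/2
hΔf·Δt ≥ ℏ/2

The minimum frequency uncertainty is:
Δf = ℏ/(2hτ) = 1/(4πτ)
Δf = 1/(4π × 6.620e-09 s)
Δf = 1.202e+07 Hz = 12.021 MHz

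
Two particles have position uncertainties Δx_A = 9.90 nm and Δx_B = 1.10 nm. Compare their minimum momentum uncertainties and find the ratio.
Particle B has the larger minimum momentum uncertainty, by a factor of 9.00.

For each particle, the minimum momentum uncertainty is Δp_min = ℏ/(2Δx):

Particle A: Δp_A = ℏ/(2×9.900e-09 m) = 5.326e-27 kg·m/s
Particle B: Δp_B = ℏ/(2×1.100e-09 m) = 4.794e-26 kg·m/s

Ratio: Δp_B/Δp_A = 9.00

Since Δp_min ∝ 1/Δx, the particle with smaller position uncertainty (B) has larger momentum uncertainty.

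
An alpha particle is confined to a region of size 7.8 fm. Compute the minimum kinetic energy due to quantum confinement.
21.463 keV

Using the uncertainty principle:

1. Position uncertainty: Δx ≈ 7.800e-15 m
2. Minimum momentum uncertainty: Δp = ℏ/(2Δx) = 6.760e-21 kg·m/s
3. Minimum kinetic energy:
   KE = (Δp)²/(2m) = (6.760e-21)²/(2 × 6.645e-27 kg)
   KE = 3.439e-15 J = 21.463 keV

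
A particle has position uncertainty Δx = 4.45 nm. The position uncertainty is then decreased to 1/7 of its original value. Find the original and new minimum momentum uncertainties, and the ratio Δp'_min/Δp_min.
Original Δp_min = 1.185 × 10^-26 kg·m/s; new Δp'_min = 8.294 × 10^-26 kg·m/s; ratio Δp'_min/Δp_min = 7.

From the uncertainty principle ΔxΔp ≥ ℏ/2, the minimum momentum uncertainty is Δp_min = ℏ/(2Δx).

Original (Δx = 4.45 nm = 4.450e-09 m):
Δp_min = (1.055e-34 J·s)/(2 × 4.450e-09 m) = 1.185e-26 kg·m/s

When Δx → (1/7)Δx:
Δp'_min = ℏ/(2 × (1/7)Δx) = 7 × ℏ/(2Δx) = 7 × Δp_min
Δp'_min = 7 × 1.185e-26 kg·m/s = 8.294e-26 kg·m/s

Since Δp_min ∝ 1/Δx, when Δx is decreased to 1/7 of its original value, Δp_min increases to 7 times its original value.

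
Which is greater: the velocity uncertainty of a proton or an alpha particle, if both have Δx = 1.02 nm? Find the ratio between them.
The proton has the larger minimum velocity uncertainty, by a ratio of 4.0.

For both particles, Δp_min = ℏ/(2Δx) = 5.169e-26 kg·m/s (same for both).

The velocity uncertainty is Δv = Δp/m:
- proton: Δv = 5.169e-26 / 1.673e-27 = 3.091e+01 m/s = 30.906 m/s
- alpha particle: Δv = 5.169e-26 / 6.645e-27 = 7.780e+00 m/s = 7.780 m/s

Ratio: 3.091e+01 / 7.780e+00 = 4.0

The lighter particle has larger velocity uncertainty because Δv ∝ 1/m.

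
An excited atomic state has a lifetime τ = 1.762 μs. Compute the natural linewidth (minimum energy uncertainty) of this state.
186.780 peV

Using the energy-time uncertainty principle:
ΔEΔt ≥ ℏ/2

The lifetime τ represents the time uncertainty Δt.
The natural linewidth (minimum energy uncertainty) is:

ΔE = ℏ/(2τ)
ΔE = (1.055e-34 J·s) / (2 × 1.762e-06 s)
ΔE = 2.993e-29 J = 186.780 peV

This natural linewidth limits the precision of spectroscopic measurements.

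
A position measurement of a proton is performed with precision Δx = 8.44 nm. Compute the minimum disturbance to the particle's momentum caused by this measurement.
6.247 × 10^-27 kg·m/s

The uncertainty principle implies that measuring position disturbs momentum:
ΔxΔp ≥ ℏ/2

When we measure position with precision Δx, we necessarily introduce a momentum uncertainty:
Δp ≥ ℏ/(2Δx)
Δp_min = (1.055e-34 J·s) / (2 × 8.440e-09 m)
Δp_min = 6.247e-27 kg·m/s

The more precisely we measure position, the greater the momentum disturbance.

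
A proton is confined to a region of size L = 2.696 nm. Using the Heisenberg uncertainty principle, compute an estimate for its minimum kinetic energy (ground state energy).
713.698 neV

Using the uncertainty principle to estimate ground state energy:

1. The position uncertainty is approximately the confinement size:
   Δx ≈ L = 2.696e-09 m

2. From ΔxΔp ≥ ℏ/2, the minimum momentum uncertainty is:
   Δp ≈ ℏ/(2L) = 1.956e-26 kg·m/s

3. The kinetic energy is approximately:
   KE ≈ (Δp)²/(2m) = (1.956e-26)²/(2 × 1.673e-27 kg)
   KE ≈ 1.143e-25 J = 713.698 neV

This is an order-of-magnitude estimate of the ground state energy.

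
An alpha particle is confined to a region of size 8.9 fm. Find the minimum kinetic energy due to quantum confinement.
16.485 keV

Using the uncertainty principle:

1. Position uncertainty: Δx ≈ 8.900e-15 m
2. Minimum momentum uncertainty: Δp = ℏ/(2Δx) = 5.925e-21 kg·m/s
3. Minimum kinetic energy:
   KE = (Δp)²/(2m) = (5.925e-21)²/(2 × 6.645e-27 kg)
   KE = 2.641e-15 J = 16.485 keV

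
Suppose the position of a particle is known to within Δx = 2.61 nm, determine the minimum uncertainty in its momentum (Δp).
2.020 × 10^-26 kg·m/s

Using the Heisenberg uncertainty principle:
ΔxΔp ≥ ℏ/2

The minimum uncertainty in momentum is:
Δp_min = ℏ/(2Δx)
Δp_min = (1.055e-34 J·s) / (2 × 2.610e-09 m)
Δp_min = 2.020e-26 kg·m/s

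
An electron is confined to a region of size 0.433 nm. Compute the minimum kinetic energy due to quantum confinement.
50.803 meV

Using the uncertainty principle:

1. Position uncertainty: Δx ≈ 4.330e-10 m
2. Minimum momentum uncertainty: Δp = ℏ/(2Δx) = 1.218e-25 kg·m/s
3. Minimum kinetic energy:
   KE = (Δp)²/(2m) = (1.218e-25)²/(2 × 9.109e-31 kg)
   KE = 8.139e-21 J = 50.803 meV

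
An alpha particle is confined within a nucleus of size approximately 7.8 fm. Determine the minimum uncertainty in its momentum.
6.760 × 10^-21 kg·m/s

Using the Heisenberg uncertainty principle:
ΔxΔp ≥ ℏ/2

With Δx ≈ L = 7.800e-15 m (the confinement size):
Δp_min = ℏ/(2Δx)
Δp_min = (1.055e-34 J·s) / (2 × 7.800e-15 m)
Δp_min = 6.760e-21 kg·m/s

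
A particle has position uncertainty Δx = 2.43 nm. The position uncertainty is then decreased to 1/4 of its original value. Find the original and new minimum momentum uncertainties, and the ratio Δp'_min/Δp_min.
Original Δp_min = 2.170 × 10^-26 kg·m/s; new Δp'_min = 8.680 × 10^-26 kg·m/s; ratio Δp'_min/Δp_min = 4.

From the uncertainty principle ΔxΔp ≥ ℏ/2, the minimum momentum uncertainty is Δp_min = ℏ/(2Δx).

Original (Δx = 2.43 nm = 2.430e-09 m):
Δp_min = (1.055e-34 J·s)/(2 × 2.430e-09 m) = 2.170e-26 kg·m/s

When Δx → (1/4)Δx:
Δp'_min = ℏ/(2 × (1/4)Δx) = 4 × ℏ/(2Δx) = 4 × Δp_min
Δp'_min = 4 × 2.170e-26 kg·m/s = 8.680e-26 kg·m/s

Since Δp_min ∝ 1/Δx, when Δx is decreased to 1/4 of its original value, Δp_min increases to 4 times its original value.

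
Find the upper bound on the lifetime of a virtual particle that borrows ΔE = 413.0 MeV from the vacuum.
7.969 × 10^-25 s

Using the energy-time uncertainty principle:
ΔEΔt ≥ ℏ/2

For a virtual particle borrowing energy ΔE, the maximum lifetime is:
Δt_max = ℏ/(2ΔE)

Converting energy:
ΔE = 413.0 MeV = 6.617e-11 J

Δt_max = (1.055e-34 J·s) / (2 × 6.617e-11 J)
Δt_max = 7.969e-25 s = 7.969 × 10^-25 s

Virtual particles with higher borrowed energy exist for shorter times.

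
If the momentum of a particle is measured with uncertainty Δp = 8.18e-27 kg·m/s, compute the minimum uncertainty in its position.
6.446 nm

Using the Heisenberg uncertainty principle:
ΔxΔp ≥ ℏ/2

The minimum uncertainty in position is:
Δx_min = ℏ/(2Δp)
Δx_min = (1.055e-34 J·s) / (2 × 8.180e-27 kg·m/s)
Δx_min = 6.446e-09 m = 6.446 nm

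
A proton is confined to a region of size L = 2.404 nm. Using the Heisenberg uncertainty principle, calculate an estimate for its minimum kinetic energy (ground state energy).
897.605 neV

Using the uncertainty principle to estimate ground state energy:

1. The position uncertainty is approximately the confinement size:
   Δx ≈ L = 2.404e-09 m

2. From ΔxΔp ≥ ℏ/2, the minimum momentum uncertainty is:
   Δp ≈ ℏ/(2L) = 2.193e-26 kg·m/s

3. The kinetic energy is approximately:
   KE ≈ (Δp)²/(2m) = (2.193e-26)²/(2 × 1.673e-27 kg)
   KE ≈ 1.438e-25 J = 897.605 neV

This is an order-of-magnitude estimate of the ground state energy.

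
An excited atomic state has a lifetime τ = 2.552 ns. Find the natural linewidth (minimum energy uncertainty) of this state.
128.960 neV

Using the energy-time uncertainty principle:
ΔEΔt ≥ ℏ/2

The lifetime τ represents the time uncertainty Δt.
The natural linewidth (minimum energy uncertainty) is:

ΔE = ℏ/(2τ)
ΔE = (1.055e-34 J·s) / (2 × 2.552e-09 s)
ΔE = 2.066e-26 J = 128.960 neV

This natural linewidth limits the precision of spectroscopic measurements.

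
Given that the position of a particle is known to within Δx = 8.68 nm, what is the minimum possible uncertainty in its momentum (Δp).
6.075 × 10^-27 kg·m/s

Using the Heisenberg uncertainty principle:
ΔxΔp ≥ ℏ/2

The minimum uncertainty in momentum is:
Δp_min = ℏ/(2Δx)
Δp_min = (1.055e-34 J·s) / (2 × 8.680e-09 m)
Δp_min = 6.075e-27 kg·m/s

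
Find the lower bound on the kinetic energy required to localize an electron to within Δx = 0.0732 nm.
1.778 eV

Localizing a particle requires giving it sufficient momentum uncertainty:

1. From uncertainty principle: Δp ≥ ℏ/(2Δx)
   Δp_min = (1.055e-34 J·s) / (2 × 7.320e-11 m)
   Δp_min = 7.203e-25 kg·m/s

2. This momentum uncertainty corresponds to kinetic energy:
   KE ≈ (Δp)²/(2m) = (7.203e-25)²/(2 × 9.109e-31 kg)
   KE = 2.848e-19 J = 1.778 eV

Tighter localization requires more energy.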